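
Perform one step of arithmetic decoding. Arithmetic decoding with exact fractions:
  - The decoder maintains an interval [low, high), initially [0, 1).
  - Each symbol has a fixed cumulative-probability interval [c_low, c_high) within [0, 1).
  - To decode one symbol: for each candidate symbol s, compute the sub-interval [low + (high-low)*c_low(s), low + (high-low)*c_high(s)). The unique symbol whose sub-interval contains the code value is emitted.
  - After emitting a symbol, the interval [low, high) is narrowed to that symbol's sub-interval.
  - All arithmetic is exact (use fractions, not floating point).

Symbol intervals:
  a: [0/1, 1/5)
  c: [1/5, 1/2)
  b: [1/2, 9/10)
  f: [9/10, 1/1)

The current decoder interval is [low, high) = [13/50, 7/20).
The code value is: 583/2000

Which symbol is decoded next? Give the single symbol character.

Interval width = high − low = 7/20 − 13/50 = 9/100
Scaled code = (code − low) / width = (583/2000 − 13/50) / 9/100 = 7/20
  a: [0/1, 1/5) 
  c: [1/5, 1/2) ← scaled code falls here ✓
  b: [1/2, 9/10) 
  f: [9/10, 1/1) 

Answer: c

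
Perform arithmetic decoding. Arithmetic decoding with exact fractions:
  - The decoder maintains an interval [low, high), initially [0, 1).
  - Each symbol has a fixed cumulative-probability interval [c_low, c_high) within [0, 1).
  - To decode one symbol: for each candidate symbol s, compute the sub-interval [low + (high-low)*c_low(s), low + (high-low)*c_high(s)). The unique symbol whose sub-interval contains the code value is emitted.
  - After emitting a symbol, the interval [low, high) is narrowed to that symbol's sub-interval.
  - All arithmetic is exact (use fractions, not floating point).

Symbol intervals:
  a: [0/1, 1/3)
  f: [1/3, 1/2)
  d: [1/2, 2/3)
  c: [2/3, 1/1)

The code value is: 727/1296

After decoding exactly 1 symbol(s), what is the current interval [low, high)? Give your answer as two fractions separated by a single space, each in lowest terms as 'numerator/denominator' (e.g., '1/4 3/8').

Answer: 1/2 2/3

Derivation:
Step 1: interval [0/1, 1/1), width = 1/1 - 0/1 = 1/1
  'a': [0/1 + 1/1*0/1, 0/1 + 1/1*1/3) = [0/1, 1/3)
  'f': [0/1 + 1/1*1/3, 0/1 + 1/1*1/2) = [1/3, 1/2)
  'd': [0/1 + 1/1*1/2, 0/1 + 1/1*2/3) = [1/2, 2/3) <- contains code 727/1296
  'c': [0/1 + 1/1*2/3, 0/1 + 1/1*1/1) = [2/3, 1/1)
  emit 'd', narrow to [1/2, 2/3)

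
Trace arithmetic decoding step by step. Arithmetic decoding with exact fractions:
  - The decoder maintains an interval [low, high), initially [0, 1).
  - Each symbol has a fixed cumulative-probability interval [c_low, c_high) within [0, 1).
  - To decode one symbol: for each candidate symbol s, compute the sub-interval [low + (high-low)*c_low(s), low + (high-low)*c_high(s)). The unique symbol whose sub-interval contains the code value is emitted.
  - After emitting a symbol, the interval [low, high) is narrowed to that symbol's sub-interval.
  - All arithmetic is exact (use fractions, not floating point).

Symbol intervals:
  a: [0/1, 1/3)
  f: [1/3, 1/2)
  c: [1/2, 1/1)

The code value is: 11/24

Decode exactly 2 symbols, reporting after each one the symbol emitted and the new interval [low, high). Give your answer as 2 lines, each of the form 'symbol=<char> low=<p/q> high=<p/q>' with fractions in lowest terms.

Answer: symbol=f low=1/3 high=1/2
symbol=c low=5/12 high=1/2

Derivation:
Step 1: interval [0/1, 1/1), width = 1/1 - 0/1 = 1/1
  'a': [0/1 + 1/1*0/1, 0/1 + 1/1*1/3) = [0/1, 1/3)
  'f': [0/1 + 1/1*1/3, 0/1 + 1/1*1/2) = [1/3, 1/2) <- contains code 11/24
  'c': [0/1 + 1/1*1/2, 0/1 + 1/1*1/1) = [1/2, 1/1)
  emit 'f', narrow to [1/3, 1/2)
Step 2: interval [1/3, 1/2), width = 1/2 - 1/3 = 1/6
  'a': [1/3 + 1/6*0/1, 1/3 + 1/6*1/3) = [1/3, 7/18)
  'f': [1/3 + 1/6*1/3, 1/3 + 1/6*1/2) = [7/18, 5/12)
  'c': [1/3 + 1/6*1/2, 1/3 + 1/6*1/1) = [5/12, 1/2) <- contains code 11/24
  emit 'c', narrow to [5/12, 1/2)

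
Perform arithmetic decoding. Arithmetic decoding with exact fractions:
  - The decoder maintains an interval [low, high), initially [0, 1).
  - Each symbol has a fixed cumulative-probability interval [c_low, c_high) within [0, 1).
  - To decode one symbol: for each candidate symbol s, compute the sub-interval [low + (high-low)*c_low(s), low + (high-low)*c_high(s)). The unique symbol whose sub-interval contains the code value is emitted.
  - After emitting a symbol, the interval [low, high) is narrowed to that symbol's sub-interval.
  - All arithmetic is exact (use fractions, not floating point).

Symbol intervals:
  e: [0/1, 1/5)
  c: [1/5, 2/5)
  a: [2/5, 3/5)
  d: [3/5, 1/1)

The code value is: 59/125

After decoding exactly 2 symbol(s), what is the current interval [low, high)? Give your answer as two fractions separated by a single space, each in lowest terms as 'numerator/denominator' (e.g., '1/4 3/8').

Step 1: interval [0/1, 1/1), width = 1/1 - 0/1 = 1/1
  'e': [0/1 + 1/1*0/1, 0/1 + 1/1*1/5) = [0/1, 1/5)
  'c': [0/1 + 1/1*1/5, 0/1 + 1/1*2/5) = [1/5, 2/5)
  'a': [0/1 + 1/1*2/5, 0/1 + 1/1*3/5) = [2/5, 3/5) <- contains code 59/125
  'd': [0/1 + 1/1*3/5, 0/1 + 1/1*1/1) = [3/5, 1/1)
  emit 'a', narrow to [2/5, 3/5)
Step 2: interval [2/5, 3/5), width = 3/5 - 2/5 = 1/5
  'e': [2/5 + 1/5*0/1, 2/5 + 1/5*1/5) = [2/5, 11/25)
  'c': [2/5 + 1/5*1/5, 2/5 + 1/5*2/5) = [11/25, 12/25) <- contains code 59/125
  'a': [2/5 + 1/5*2/5, 2/5 + 1/5*3/5) = [12/25, 13/25)
  'd': [2/5 + 1/5*3/5, 2/5 + 1/5*1/1) = [13/25, 3/5)
  emit 'c', narrow to [11/25, 12/25)

Answer: 11/25 12/25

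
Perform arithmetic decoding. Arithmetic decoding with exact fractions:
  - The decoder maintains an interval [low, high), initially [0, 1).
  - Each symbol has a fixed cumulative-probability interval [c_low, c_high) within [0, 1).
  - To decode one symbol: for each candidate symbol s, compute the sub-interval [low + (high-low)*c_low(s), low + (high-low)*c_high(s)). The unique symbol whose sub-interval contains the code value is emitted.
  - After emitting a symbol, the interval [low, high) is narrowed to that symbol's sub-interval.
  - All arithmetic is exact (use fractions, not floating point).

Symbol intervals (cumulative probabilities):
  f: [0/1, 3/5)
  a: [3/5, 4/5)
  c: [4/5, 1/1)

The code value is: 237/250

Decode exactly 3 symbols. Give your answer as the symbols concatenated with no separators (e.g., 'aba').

Step 1: interval [0/1, 1/1), width = 1/1 - 0/1 = 1/1
  'f': [0/1 + 1/1*0/1, 0/1 + 1/1*3/5) = [0/1, 3/5)
  'a': [0/1 + 1/1*3/5, 0/1 + 1/1*4/5) = [3/5, 4/5)
  'c': [0/1 + 1/1*4/5, 0/1 + 1/1*1/1) = [4/5, 1/1) <- contains code 237/250
  emit 'c', narrow to [4/5, 1/1)
Step 2: interval [4/5, 1/1), width = 1/1 - 4/5 = 1/5
  'f': [4/5 + 1/5*0/1, 4/5 + 1/5*3/5) = [4/5, 23/25)
  'a': [4/5 + 1/5*3/5, 4/5 + 1/5*4/5) = [23/25, 24/25) <- contains code 237/250
  'c': [4/5 + 1/5*4/5, 4/5 + 1/5*1/1) = [24/25, 1/1)
  emit 'a', narrow to [23/25, 24/25)
Step 3: interval [23/25, 24/25), width = 24/25 - 23/25 = 1/25
  'f': [23/25 + 1/25*0/1, 23/25 + 1/25*3/5) = [23/25, 118/125)
  'a': [23/25 + 1/25*3/5, 23/25 + 1/25*4/5) = [118/125, 119/125) <- contains code 237/250
  'c': [23/25 + 1/25*4/5, 23/25 + 1/25*1/1) = [119/125, 24/25)
  emit 'a', narrow to [118/125, 119/125)

Answer: caa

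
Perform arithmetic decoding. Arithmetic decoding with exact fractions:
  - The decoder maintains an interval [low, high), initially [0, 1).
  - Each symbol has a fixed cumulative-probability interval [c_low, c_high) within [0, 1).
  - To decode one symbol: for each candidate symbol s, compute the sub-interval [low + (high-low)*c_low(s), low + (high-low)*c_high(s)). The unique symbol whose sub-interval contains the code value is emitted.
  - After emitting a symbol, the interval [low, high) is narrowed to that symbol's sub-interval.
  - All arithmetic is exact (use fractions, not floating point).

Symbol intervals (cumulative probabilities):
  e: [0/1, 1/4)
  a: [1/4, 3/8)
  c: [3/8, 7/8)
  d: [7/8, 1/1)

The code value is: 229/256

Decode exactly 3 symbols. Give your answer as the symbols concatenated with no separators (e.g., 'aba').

Answer: dec

Derivation:
Step 1: interval [0/1, 1/1), width = 1/1 - 0/1 = 1/1
  'e': [0/1 + 1/1*0/1, 0/1 + 1/1*1/4) = [0/1, 1/4)
  'a': [0/1 + 1/1*1/4, 0/1 + 1/1*3/8) = [1/4, 3/8)
  'c': [0/1 + 1/1*3/8, 0/1 + 1/1*7/8) = [3/8, 7/8)
  'd': [0/1 + 1/1*7/8, 0/1 + 1/1*1/1) = [7/8, 1/1) <- contains code 229/256
  emit 'd', narrow to [7/8, 1/1)
Step 2: interval [7/8, 1/1), width = 1/1 - 7/8 = 1/8
  'e': [7/8 + 1/8*0/1, 7/8 + 1/8*1/4) = [7/8, 29/32) <- contains code 229/256
  'a': [7/8 + 1/8*1/4, 7/8 + 1/8*3/8) = [29/32, 59/64)
  'c': [7/8 + 1/8*3/8, 7/8 + 1/8*7/8) = [59/64, 63/64)
  'd': [7/8 + 1/8*7/8, 7/8 + 1/8*1/1) = [63/64, 1/1)
  emit 'e', narrow to [7/8, 29/32)
Step 3: interval [7/8, 29/32), width = 29/32 - 7/8 = 1/32
  'e': [7/8 + 1/32*0/1, 7/8 + 1/32*1/4) = [7/8, 113/128)
  'a': [7/8 + 1/32*1/4, 7/8 + 1/32*3/8) = [113/128, 227/256)
  'c': [7/8 + 1/32*3/8, 7/8 + 1/32*7/8) = [227/256, 231/256) <- contains code 229/256
  'd': [7/8 + 1/32*7/8, 7/8 + 1/32*1/1) = [231/256, 29/32)
  emit 'c', narrow to [227/256, 231/256)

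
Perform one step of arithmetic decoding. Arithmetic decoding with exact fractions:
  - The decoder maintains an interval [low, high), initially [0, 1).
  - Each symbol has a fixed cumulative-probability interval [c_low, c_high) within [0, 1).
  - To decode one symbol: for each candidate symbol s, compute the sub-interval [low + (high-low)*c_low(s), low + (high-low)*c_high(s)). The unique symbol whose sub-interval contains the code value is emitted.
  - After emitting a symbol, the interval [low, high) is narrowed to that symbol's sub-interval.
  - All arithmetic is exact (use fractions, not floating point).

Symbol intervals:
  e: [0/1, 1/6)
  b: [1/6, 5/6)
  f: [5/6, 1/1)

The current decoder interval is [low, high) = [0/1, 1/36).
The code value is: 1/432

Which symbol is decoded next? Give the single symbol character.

Interval width = high − low = 1/36 − 0/1 = 1/36
Scaled code = (code − low) / width = (1/432 − 0/1) / 1/36 = 1/12
  e: [0/1, 1/6) ← scaled code falls here ✓
  b: [1/6, 5/6) 
  f: [5/6, 1/1) 

Answer: e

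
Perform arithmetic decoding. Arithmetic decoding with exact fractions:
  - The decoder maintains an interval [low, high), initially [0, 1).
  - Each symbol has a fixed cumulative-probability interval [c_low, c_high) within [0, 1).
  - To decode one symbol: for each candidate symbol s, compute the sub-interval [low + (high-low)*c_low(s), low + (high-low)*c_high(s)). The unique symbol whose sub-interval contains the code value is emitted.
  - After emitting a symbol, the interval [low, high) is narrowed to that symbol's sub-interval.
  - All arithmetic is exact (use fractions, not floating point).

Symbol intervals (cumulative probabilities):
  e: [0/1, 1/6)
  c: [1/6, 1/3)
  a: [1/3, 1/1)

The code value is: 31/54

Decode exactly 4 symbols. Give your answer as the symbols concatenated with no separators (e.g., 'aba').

Answer: aaec

Derivation:
Step 1: interval [0/1, 1/1), width = 1/1 - 0/1 = 1/1
  'e': [0/1 + 1/1*0/1, 0/1 + 1/1*1/6) = [0/1, 1/6)
  'c': [0/1 + 1/1*1/6, 0/1 + 1/1*1/3) = [1/6, 1/3)
  'a': [0/1 + 1/1*1/3, 0/1 + 1/1*1/1) = [1/3, 1/1) <- contains code 31/54
  emit 'a', narrow to [1/3, 1/1)
Step 2: interval [1/3, 1/1), width = 1/1 - 1/3 = 2/3
  'e': [1/3 + 2/3*0/1, 1/3 + 2/3*1/6) = [1/3, 4/9)
  'c': [1/3 + 2/3*1/6, 1/3 + 2/3*1/3) = [4/9, 5/9)
  'a': [1/3 + 2/3*1/3, 1/3 + 2/3*1/1) = [5/9, 1/1) <- contains code 31/54
  emit 'a', narrow to [5/9, 1/1)
Step 3: interval [5/9, 1/1), width = 1/1 - 5/9 = 4/9
  'e': [5/9 + 4/9*0/1, 5/9 + 4/9*1/6) = [5/9, 17/27) <- contains code 31/54
  'c': [5/9 + 4/9*1/6, 5/9 + 4/9*1/3) = [17/27, 19/27)
  'a': [5/9 + 4/9*1/3, 5/9 + 4/9*1/1) = [19/27, 1/1)
  emit 'e', narrow to [5/9, 17/27)
Step 4: interval [5/9, 17/27), width = 17/27 - 5/9 = 2/27
  'e': [5/9 + 2/27*0/1, 5/9 + 2/27*1/6) = [5/9, 46/81)
  'c': [5/9 + 2/27*1/6, 5/9 + 2/27*1/3) = [46/81, 47/81) <- contains code 31/54
  'a': [5/9 + 2/27*1/3, 5/9 + 2/27*1/1) = [47/81, 17/27)
  emit 'c', narrow to [46/81, 47/81)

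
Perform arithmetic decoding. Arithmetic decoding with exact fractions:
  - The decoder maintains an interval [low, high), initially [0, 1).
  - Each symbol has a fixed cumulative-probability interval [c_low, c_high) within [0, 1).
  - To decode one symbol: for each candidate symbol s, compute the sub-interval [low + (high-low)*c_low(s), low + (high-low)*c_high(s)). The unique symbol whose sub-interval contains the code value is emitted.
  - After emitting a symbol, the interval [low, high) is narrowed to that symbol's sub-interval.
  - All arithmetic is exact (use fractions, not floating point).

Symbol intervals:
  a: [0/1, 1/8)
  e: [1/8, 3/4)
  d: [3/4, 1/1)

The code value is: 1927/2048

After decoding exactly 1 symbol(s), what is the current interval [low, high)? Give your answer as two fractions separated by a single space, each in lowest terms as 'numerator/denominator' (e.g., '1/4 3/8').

Step 1: interval [0/1, 1/1), width = 1/1 - 0/1 = 1/1
  'a': [0/1 + 1/1*0/1, 0/1 + 1/1*1/8) = [0/1, 1/8)
  'e': [0/1 + 1/1*1/8, 0/1 + 1/1*3/4) = [1/8, 3/4)
  'd': [0/1 + 1/1*3/4, 0/1 + 1/1*1/1) = [3/4, 1/1) <- contains code 1927/2048
  emit 'd', narrow to [3/4, 1/1)

Answer: 3/4 1/1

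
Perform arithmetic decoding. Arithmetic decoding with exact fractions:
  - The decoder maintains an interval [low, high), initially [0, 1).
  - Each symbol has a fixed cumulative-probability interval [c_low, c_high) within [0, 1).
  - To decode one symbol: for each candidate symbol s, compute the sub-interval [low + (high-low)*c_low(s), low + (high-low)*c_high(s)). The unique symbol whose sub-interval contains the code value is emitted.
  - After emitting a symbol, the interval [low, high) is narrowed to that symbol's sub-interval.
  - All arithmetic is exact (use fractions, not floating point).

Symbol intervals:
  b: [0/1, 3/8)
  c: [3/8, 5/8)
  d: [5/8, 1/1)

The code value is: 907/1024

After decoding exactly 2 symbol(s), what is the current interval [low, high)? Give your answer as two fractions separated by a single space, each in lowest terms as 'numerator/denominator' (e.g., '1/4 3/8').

Answer: 55/64 1/1

Derivation:
Step 1: interval [0/1, 1/1), width = 1/1 - 0/1 = 1/1
  'b': [0/1 + 1/1*0/1, 0/1 + 1/1*3/8) = [0/1, 3/8)
  'c': [0/1 + 1/1*3/8, 0/1 + 1/1*5/8) = [3/8, 5/8)
  'd': [0/1 + 1/1*5/8, 0/1 + 1/1*1/1) = [5/8, 1/1) <- contains code 907/1024
  emit 'd', narrow to [5/8, 1/1)
Step 2: interval [5/8, 1/1), width = 1/1 - 5/8 = 3/8
  'b': [5/8 + 3/8*0/1, 5/8 + 3/8*3/8) = [5/8, 49/64)
  'c': [5/8 + 3/8*3/8, 5/8 + 3/8*5/8) = [49/64, 55/64)
  'd': [5/8 + 3/8*5/8, 5/8 + 3/8*1/1) = [55/64, 1/1) <- contains code 907/1024
  emit 'd', narrow to [55/64, 1/1)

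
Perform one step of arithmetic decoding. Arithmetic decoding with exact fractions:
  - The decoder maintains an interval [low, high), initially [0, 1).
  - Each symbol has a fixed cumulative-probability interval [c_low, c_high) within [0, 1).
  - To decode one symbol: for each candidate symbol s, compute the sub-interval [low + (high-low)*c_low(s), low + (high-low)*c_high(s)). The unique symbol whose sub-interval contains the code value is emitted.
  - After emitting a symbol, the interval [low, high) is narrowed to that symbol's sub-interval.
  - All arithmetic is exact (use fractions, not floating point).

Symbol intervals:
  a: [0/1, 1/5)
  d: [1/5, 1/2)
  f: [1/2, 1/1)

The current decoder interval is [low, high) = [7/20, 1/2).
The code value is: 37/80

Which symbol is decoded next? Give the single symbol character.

Answer: f

Derivation:
Interval width = high − low = 1/2 − 7/20 = 3/20
Scaled code = (code − low) / width = (37/80 − 7/20) / 3/20 = 3/4
  a: [0/1, 1/5) 
  d: [1/5, 1/2) 
  f: [1/2, 1/1) ← scaled code falls here ✓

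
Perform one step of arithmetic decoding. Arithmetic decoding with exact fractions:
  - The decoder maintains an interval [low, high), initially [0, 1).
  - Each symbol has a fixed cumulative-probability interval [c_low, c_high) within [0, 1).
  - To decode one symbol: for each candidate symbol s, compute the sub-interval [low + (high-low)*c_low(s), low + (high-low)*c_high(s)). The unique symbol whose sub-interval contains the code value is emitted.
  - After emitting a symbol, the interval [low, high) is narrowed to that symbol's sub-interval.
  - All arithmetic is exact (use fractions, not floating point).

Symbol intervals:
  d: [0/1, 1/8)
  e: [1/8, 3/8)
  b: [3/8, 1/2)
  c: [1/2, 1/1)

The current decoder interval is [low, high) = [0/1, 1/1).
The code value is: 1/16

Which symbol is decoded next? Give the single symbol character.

Answer: d

Derivation:
Interval width = high − low = 1/1 − 0/1 = 1/1
Scaled code = (code − low) / width = (1/16 − 0/1) / 1/1 = 1/16
  d: [0/1, 1/8) ← scaled code falls here ✓
  e: [1/8, 3/8) 
  b: [3/8, 1/2) 
  c: [1/2, 1/1) 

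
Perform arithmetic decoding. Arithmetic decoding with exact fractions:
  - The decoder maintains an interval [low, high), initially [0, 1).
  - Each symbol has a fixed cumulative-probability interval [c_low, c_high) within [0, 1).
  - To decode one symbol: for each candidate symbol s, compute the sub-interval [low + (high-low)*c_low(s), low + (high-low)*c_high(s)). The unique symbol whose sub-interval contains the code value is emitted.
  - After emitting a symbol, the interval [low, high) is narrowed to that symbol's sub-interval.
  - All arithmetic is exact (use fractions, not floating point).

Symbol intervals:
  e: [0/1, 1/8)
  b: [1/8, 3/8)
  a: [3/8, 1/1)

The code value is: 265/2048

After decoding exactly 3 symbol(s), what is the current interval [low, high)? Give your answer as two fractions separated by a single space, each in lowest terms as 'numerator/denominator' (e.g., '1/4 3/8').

Step 1: interval [0/1, 1/1), width = 1/1 - 0/1 = 1/1
  'e': [0/1 + 1/1*0/1, 0/1 + 1/1*1/8) = [0/1, 1/8)
  'b': [0/1 + 1/1*1/8, 0/1 + 1/1*3/8) = [1/8, 3/8) <- contains code 265/2048
  'a': [0/1 + 1/1*3/8, 0/1 + 1/1*1/1) = [3/8, 1/1)
  emit 'b', narrow to [1/8, 3/8)
Step 2: interval [1/8, 3/8), width = 3/8 - 1/8 = 1/4
  'e': [1/8 + 1/4*0/1, 1/8 + 1/4*1/8) = [1/8, 5/32) <- contains code 265/2048
  'b': [1/8 + 1/4*1/8, 1/8 + 1/4*3/8) = [5/32, 7/32)
  'a': [1/8 + 1/4*3/8, 1/8 + 1/4*1/1) = [7/32, 3/8)
  emit 'e', narrow to [1/8, 5/32)
Step 3: interval [1/8, 5/32), width = 5/32 - 1/8 = 1/32
  'e': [1/8 + 1/32*0/1, 1/8 + 1/32*1/8) = [1/8, 33/256)
  'b': [1/8 + 1/32*1/8, 1/8 + 1/32*3/8) = [33/256, 35/256) <- contains code 265/2048
  'a': [1/8 + 1/32*3/8, 1/8 + 1/32*1/1) = [35/256, 5/32)
  emit 'b', narrow to [33/256, 35/256)

Answer: 33/256 35/256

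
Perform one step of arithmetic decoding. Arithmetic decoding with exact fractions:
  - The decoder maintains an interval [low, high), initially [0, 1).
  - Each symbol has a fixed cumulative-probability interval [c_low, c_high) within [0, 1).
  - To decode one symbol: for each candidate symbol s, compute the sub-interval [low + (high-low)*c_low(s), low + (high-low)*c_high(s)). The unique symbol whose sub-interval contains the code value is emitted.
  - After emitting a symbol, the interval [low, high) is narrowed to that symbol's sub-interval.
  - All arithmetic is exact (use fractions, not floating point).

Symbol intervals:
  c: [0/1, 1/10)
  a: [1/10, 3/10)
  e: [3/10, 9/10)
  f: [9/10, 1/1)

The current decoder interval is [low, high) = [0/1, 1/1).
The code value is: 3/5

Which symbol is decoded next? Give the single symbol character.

Interval width = high − low = 1/1 − 0/1 = 1/1
Scaled code = (code − low) / width = (3/5 − 0/1) / 1/1 = 3/5
  c: [0/1, 1/10) 
  a: [1/10, 3/10) 
  e: [3/10, 9/10) ← scaled code falls here ✓
  f: [9/10, 1/1) 

Answer: e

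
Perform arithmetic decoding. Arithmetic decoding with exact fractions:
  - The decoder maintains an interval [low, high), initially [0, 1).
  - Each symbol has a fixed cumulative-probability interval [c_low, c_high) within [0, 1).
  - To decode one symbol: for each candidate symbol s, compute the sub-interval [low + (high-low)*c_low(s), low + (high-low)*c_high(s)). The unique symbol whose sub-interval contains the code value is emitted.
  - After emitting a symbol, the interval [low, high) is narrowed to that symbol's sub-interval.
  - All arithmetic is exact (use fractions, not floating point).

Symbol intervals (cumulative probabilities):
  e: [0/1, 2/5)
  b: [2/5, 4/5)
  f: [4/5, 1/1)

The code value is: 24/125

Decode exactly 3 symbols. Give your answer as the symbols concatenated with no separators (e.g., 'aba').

Step 1: interval [0/1, 1/1), width = 1/1 - 0/1 = 1/1
  'e': [0/1 + 1/1*0/1, 0/1 + 1/1*2/5) = [0/1, 2/5) <- contains code 24/125
  'b': [0/1 + 1/1*2/5, 0/1 + 1/1*4/5) = [2/5, 4/5)
  'f': [0/1 + 1/1*4/5, 0/1 + 1/1*1/1) = [4/5, 1/1)
  emit 'e', narrow to [0/1, 2/5)
Step 2: interval [0/1, 2/5), width = 2/5 - 0/1 = 2/5
  'e': [0/1 + 2/5*0/1, 0/1 + 2/5*2/5) = [0/1, 4/25)
  'b': [0/1 + 2/5*2/5, 0/1 + 2/5*4/5) = [4/25, 8/25) <- contains code 24/125
  'f': [0/1 + 2/5*4/5, 0/1 + 2/5*1/1) = [8/25, 2/5)
  emit 'b', narrow to [4/25, 8/25)
Step 3: interval [4/25, 8/25), width = 8/25 - 4/25 = 4/25
  'e': [4/25 + 4/25*0/1, 4/25 + 4/25*2/5) = [4/25, 28/125) <- contains code 24/125
  'b': [4/25 + 4/25*2/5, 4/25 + 4/25*4/5) = [28/125, 36/125)
  'f': [4/25 + 4/25*4/5, 4/25 + 4/25*1/1) = [36/125, 8/25)
  emit 'e', narrow to [4/25, 28/125)

Answer: ebe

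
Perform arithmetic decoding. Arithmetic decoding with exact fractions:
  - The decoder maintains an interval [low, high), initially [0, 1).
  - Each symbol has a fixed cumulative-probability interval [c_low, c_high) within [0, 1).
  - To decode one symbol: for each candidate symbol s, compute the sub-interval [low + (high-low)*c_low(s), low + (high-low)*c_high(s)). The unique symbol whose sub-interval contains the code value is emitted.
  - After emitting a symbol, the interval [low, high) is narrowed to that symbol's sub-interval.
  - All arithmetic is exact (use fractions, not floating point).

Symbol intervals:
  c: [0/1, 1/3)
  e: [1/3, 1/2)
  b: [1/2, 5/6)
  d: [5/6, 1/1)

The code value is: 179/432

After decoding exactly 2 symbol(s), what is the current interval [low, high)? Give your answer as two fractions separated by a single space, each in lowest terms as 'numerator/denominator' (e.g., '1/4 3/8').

Answer: 7/18 5/12

Derivation:
Step 1: interval [0/1, 1/1), width = 1/1 - 0/1 = 1/1
  'c': [0/1 + 1/1*0/1, 0/1 + 1/1*1/3) = [0/1, 1/3)
  'e': [0/1 + 1/1*1/3, 0/1 + 1/1*1/2) = [1/3, 1/2) <- contains code 179/432
  'b': [0/1 + 1/1*1/2, 0/1 + 1/1*5/6) = [1/2, 5/6)
  'd': [0/1 + 1/1*5/6, 0/1 + 1/1*1/1) = [5/6, 1/1)
  emit 'e', narrow to [1/3, 1/2)
Step 2: interval [1/3, 1/2), width = 1/2 - 1/3 = 1/6
  'c': [1/3 + 1/6*0/1, 1/3 + 1/6*1/3) = [1/3, 7/18)
  'e': [1/3 + 1/6*1/3, 1/3 + 1/6*1/2) = [7/18, 5/12) <- contains code 179/432
  'b': [1/3 + 1/6*1/2, 1/3 + 1/6*5/6) = [5/12, 17/36)
  'd': [1/3 + 1/6*5/6, 1/3 + 1/6*1/1) = [17/36, 1/2)
  emit 'e', narrow to [7/18, 5/12)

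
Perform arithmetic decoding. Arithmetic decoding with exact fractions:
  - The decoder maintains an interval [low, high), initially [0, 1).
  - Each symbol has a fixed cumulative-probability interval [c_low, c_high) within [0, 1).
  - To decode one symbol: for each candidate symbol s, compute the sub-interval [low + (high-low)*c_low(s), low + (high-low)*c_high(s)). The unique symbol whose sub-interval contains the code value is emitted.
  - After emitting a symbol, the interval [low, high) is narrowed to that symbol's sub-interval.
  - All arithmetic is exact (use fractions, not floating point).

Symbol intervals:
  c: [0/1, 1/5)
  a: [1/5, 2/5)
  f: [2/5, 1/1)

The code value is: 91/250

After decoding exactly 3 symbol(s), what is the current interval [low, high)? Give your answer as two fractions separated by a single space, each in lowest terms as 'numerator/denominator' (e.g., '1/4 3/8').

Answer: 41/125 2/5

Derivation:
Step 1: interval [0/1, 1/1), width = 1/1 - 0/1 = 1/1
  'c': [0/1 + 1/1*0/1, 0/1 + 1/1*1/5) = [0/1, 1/5)
  'a': [0/1 + 1/1*1/5, 0/1 + 1/1*2/5) = [1/5, 2/5) <- contains code 91/250
  'f': [0/1 + 1/1*2/5, 0/1 + 1/1*1/1) = [2/5, 1/1)
  emit 'a', narrow to [1/5, 2/5)
Step 2: interval [1/5, 2/5), width = 2/5 - 1/5 = 1/5
  'c': [1/5 + 1/5*0/1, 1/5 + 1/5*1/5) = [1/5, 6/25)
  'a': [1/5 + 1/5*1/5, 1/5 + 1/5*2/5) = [6/25, 7/25)
  'f': [1/5 + 1/5*2/5, 1/5 + 1/5*1/1) = [7/25, 2/5) <- contains code 91/250
  emit 'f', narrow to [7/25, 2/5)
Step 3: interval [7/25, 2/5), width = 2/5 - 7/25 = 3/25
  'c': [7/25 + 3/25*0/1, 7/25 + 3/25*1/5) = [7/25, 38/125)
  'a': [7/25 + 3/25*1/5, 7/25 + 3/25*2/5) = [38/125, 41/125)
  'f': [7/25 + 3/25*2/5, 7/25 + 3/25*1/1) = [41/125, 2/5) <- contains code 91/250
  emit 'f', narrow to [41/125, 2/5)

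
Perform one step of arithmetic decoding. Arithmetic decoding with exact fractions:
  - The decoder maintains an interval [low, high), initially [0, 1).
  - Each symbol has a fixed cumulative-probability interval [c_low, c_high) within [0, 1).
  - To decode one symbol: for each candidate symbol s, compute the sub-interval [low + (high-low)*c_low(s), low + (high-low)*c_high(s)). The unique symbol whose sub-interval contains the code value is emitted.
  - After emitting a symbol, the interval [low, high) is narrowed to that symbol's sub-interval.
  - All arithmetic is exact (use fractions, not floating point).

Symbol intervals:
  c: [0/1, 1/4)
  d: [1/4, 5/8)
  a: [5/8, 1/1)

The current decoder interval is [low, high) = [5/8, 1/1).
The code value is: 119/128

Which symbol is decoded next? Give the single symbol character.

Interval width = high − low = 1/1 − 5/8 = 3/8
Scaled code = (code − low) / width = (119/128 − 5/8) / 3/8 = 13/16
  c: [0/1, 1/4) 
  d: [1/4, 5/8) 
  a: [5/8, 1/1) ← scaled code falls here ✓

Answer: a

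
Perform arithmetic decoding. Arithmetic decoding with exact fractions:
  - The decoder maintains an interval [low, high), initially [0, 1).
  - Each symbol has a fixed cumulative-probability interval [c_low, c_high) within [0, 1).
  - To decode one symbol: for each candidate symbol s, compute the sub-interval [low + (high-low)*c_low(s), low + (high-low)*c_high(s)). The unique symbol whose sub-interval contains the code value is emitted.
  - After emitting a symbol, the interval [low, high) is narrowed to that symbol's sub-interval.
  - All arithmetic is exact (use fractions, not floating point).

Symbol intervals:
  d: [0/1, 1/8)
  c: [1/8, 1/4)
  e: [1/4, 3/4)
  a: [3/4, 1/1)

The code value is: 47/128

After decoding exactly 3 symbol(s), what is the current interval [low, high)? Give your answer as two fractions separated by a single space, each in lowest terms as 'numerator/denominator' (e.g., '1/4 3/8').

Step 1: interval [0/1, 1/1), width = 1/1 - 0/1 = 1/1
  'd': [0/1 + 1/1*0/1, 0/1 + 1/1*1/8) = [0/1, 1/8)
  'c': [0/1 + 1/1*1/8, 0/1 + 1/1*1/4) = [1/8, 1/4)
  'e': [0/1 + 1/1*1/4, 0/1 + 1/1*3/4) = [1/4, 3/4) <- contains code 47/128
  'a': [0/1 + 1/1*3/4, 0/1 + 1/1*1/1) = [3/4, 1/1)
  emit 'e', narrow to [1/4, 3/4)
Step 2: interval [1/4, 3/4), width = 3/4 - 1/4 = 1/2
  'd': [1/4 + 1/2*0/1, 1/4 + 1/2*1/8) = [1/4, 5/16)
  'c': [1/4 + 1/2*1/8, 1/4 + 1/2*1/4) = [5/16, 3/8) <- contains code 47/128
  'e': [1/4 + 1/2*1/4, 1/4 + 1/2*3/4) = [3/8, 5/8)
  'a': [1/4 + 1/2*3/4, 1/4 + 1/2*1/1) = [5/8, 3/4)
  emit 'c', narrow to [5/16, 3/8)
Step 3: interval [5/16, 3/8), width = 3/8 - 5/16 = 1/16
  'd': [5/16 + 1/16*0/1, 5/16 + 1/16*1/8) = [5/16, 41/128)
  'c': [5/16 + 1/16*1/8, 5/16 + 1/16*1/4) = [41/128, 21/64)
  'e': [5/16 + 1/16*1/4, 5/16 + 1/16*3/4) = [21/64, 23/64)
  'a': [5/16 + 1/16*3/4, 5/16 + 1/16*1/1) = [23/64, 3/8) <- contains code 47/128
  emit 'a', narrow to [23/64, 3/8)

Answer: 23/64 3/8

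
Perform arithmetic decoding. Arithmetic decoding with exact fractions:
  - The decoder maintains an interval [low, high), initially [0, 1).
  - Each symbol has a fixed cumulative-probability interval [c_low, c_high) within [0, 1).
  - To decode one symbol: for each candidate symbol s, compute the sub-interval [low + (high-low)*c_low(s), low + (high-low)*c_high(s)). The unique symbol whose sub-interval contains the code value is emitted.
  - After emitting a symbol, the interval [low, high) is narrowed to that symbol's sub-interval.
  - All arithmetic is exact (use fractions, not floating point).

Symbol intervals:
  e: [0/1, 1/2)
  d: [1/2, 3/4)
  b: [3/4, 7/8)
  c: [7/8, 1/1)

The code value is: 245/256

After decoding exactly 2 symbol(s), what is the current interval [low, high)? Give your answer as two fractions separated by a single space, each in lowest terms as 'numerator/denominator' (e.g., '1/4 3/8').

Answer: 15/16 31/32

Derivation:
Step 1: interval [0/1, 1/1), width = 1/1 - 0/1 = 1/1
  'e': [0/1 + 1/1*0/1, 0/1 + 1/1*1/2) = [0/1, 1/2)
  'd': [0/1 + 1/1*1/2, 0/1 + 1/1*3/4) = [1/2, 3/4)
  'b': [0/1 + 1/1*3/4, 0/1 + 1/1*7/8) = [3/4, 7/8)
  'c': [0/1 + 1/1*7/8, 0/1 + 1/1*1/1) = [7/8, 1/1) <- contains code 245/256
  emit 'c', narrow to [7/8, 1/1)
Step 2: interval [7/8, 1/1), width = 1/1 - 7/8 = 1/8
  'e': [7/8 + 1/8*0/1, 7/8 + 1/8*1/2) = [7/8, 15/16)
  'd': [7/8 + 1/8*1/2, 7/8 + 1/8*3/4) = [15/16, 31/32) <- contains code 245/256
  'b': [7/8 + 1/8*3/4, 7/8 + 1/8*7/8) = [31/32, 63/64)
  'c': [7/8 + 1/8*7/8, 7/8 + 1/8*1/1) = [63/64, 1/1)
  emit 'd', narrow to [15/16, 31/32)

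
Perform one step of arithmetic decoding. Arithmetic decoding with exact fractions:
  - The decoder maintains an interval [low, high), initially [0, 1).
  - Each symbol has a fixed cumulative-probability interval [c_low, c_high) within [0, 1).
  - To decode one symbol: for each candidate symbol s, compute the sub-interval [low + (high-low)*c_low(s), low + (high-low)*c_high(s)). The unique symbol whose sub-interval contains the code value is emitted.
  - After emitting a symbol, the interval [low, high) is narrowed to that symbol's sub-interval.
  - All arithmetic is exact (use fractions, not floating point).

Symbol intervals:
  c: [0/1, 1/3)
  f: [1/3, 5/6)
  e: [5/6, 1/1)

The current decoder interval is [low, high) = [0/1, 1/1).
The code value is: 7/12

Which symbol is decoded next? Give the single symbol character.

Interval width = high − low = 1/1 − 0/1 = 1/1
Scaled code = (code − low) / width = (7/12 − 0/1) / 1/1 = 7/12
  c: [0/1, 1/3) 
  f: [1/3, 5/6) ← scaled code falls here ✓
  e: [5/6, 1/1) 

Answer: f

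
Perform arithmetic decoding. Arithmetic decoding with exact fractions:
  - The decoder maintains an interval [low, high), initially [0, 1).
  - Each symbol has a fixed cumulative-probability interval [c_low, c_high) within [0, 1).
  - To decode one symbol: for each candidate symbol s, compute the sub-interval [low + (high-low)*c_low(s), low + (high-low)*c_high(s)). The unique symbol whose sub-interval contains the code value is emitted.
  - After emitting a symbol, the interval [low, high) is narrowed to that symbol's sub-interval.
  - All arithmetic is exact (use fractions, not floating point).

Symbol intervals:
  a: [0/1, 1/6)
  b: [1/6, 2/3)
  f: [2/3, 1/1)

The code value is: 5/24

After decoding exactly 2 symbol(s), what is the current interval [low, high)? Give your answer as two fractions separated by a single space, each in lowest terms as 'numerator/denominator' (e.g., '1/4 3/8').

Step 1: interval [0/1, 1/1), width = 1/1 - 0/1 = 1/1
  'a': [0/1 + 1/1*0/1, 0/1 + 1/1*1/6) = [0/1, 1/6)
  'b': [0/1 + 1/1*1/6, 0/1 + 1/1*2/3) = [1/6, 2/3) <- contains code 5/24
  'f': [0/1 + 1/1*2/3, 0/1 + 1/1*1/1) = [2/3, 1/1)
  emit 'b', narrow to [1/6, 2/3)
Step 2: interval [1/6, 2/3), width = 2/3 - 1/6 = 1/2
  'a': [1/6 + 1/2*0/1, 1/6 + 1/2*1/6) = [1/6, 1/4) <- contains code 5/24
  'b': [1/6 + 1/2*1/6, 1/6 + 1/2*2/3) = [1/4, 1/2)
  'f': [1/6 + 1/2*2/3, 1/6 + 1/2*1/1) = [1/2, 2/3)
  emit 'a', narrow to [1/6, 1/4)

Answer: 1/6 1/4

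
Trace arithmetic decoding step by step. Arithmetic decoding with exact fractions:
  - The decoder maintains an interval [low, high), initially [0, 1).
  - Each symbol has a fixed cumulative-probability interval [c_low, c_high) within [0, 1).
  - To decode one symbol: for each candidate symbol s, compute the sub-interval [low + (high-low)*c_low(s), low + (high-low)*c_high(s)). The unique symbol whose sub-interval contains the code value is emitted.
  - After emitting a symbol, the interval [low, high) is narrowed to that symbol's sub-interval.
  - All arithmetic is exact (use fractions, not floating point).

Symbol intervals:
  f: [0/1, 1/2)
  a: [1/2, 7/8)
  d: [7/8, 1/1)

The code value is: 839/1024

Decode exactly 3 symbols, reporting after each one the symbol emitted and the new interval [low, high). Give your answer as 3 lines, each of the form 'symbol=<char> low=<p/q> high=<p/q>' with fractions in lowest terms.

Step 1: interval [0/1, 1/1), width = 1/1 - 0/1 = 1/1
  'f': [0/1 + 1/1*0/1, 0/1 + 1/1*1/2) = [0/1, 1/2)
  'a': [0/1 + 1/1*1/2, 0/1 + 1/1*7/8) = [1/2, 7/8) <- contains code 839/1024
  'd': [0/1 + 1/1*7/8, 0/1 + 1/1*1/1) = [7/8, 1/1)
  emit 'a', narrow to [1/2, 7/8)
Step 2: interval [1/2, 7/8), width = 7/8 - 1/2 = 3/8
  'f': [1/2 + 3/8*0/1, 1/2 + 3/8*1/2) = [1/2, 11/16)
  'a': [1/2 + 3/8*1/2, 1/2 + 3/8*7/8) = [11/16, 53/64) <- contains code 839/1024
  'd': [1/2 + 3/8*7/8, 1/2 + 3/8*1/1) = [53/64, 7/8)
  emit 'a', narrow to [11/16, 53/64)
Step 3: interval [11/16, 53/64), width = 53/64 - 11/16 = 9/64
  'f': [11/16 + 9/64*0/1, 11/16 + 9/64*1/2) = [11/16, 97/128)
  'a': [11/16 + 9/64*1/2, 11/16 + 9/64*7/8) = [97/128, 415/512)
  'd': [11/16 + 9/64*7/8, 11/16 + 9/64*1/1) = [415/512, 53/64) <- contains code 839/1024
  emit 'd', narrow to [415/512, 53/64)

Answer: symbol=a low=1/2 high=7/8
symbol=a low=11/16 high=53/64
symbol=d low=415/512 high=53/64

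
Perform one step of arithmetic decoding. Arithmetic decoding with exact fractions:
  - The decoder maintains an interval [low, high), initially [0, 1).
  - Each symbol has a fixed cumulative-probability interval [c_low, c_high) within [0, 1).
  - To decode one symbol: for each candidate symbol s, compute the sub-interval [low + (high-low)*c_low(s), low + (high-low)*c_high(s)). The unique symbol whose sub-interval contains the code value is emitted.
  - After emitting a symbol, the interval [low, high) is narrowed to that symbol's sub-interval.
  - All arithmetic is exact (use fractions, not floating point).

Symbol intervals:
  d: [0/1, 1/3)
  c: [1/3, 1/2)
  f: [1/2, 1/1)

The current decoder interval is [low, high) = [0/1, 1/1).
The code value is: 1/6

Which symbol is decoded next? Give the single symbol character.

Answer: d

Derivation:
Interval width = high − low = 1/1 − 0/1 = 1/1
Scaled code = (code − low) / width = (1/6 − 0/1) / 1/1 = 1/6
  d: [0/1, 1/3) ← scaled code falls here ✓
  c: [1/3, 1/2) 
  f: [1/2, 1/1) 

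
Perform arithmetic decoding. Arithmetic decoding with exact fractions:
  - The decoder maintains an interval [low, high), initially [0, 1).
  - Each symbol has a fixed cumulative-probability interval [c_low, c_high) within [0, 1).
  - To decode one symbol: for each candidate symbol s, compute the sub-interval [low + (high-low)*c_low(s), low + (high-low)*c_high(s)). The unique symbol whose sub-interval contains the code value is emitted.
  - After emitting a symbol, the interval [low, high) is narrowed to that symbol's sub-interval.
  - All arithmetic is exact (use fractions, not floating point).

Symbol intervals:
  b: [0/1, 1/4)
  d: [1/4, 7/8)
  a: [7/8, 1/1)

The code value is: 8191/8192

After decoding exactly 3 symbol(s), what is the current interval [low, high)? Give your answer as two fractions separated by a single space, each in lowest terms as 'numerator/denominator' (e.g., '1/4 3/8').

Answer: 511/512 1/1

Derivation:
Step 1: interval [0/1, 1/1), width = 1/1 - 0/1 = 1/1
  'b': [0/1 + 1/1*0/1, 0/1 + 1/1*1/4) = [0/1, 1/4)
  'd': [0/1 + 1/1*1/4, 0/1 + 1/1*7/8) = [1/4, 7/8)
  'a': [0/1 + 1/1*7/8, 0/1 + 1/1*1/1) = [7/8, 1/1) <- contains code 8191/8192
  emit 'a', narrow to [7/8, 1/1)
Step 2: interval [7/8, 1/1), width = 1/1 - 7/8 = 1/8
  'b': [7/8 + 1/8*0/1, 7/8 + 1/8*1/4) = [7/8, 29/32)
  'd': [7/8 + 1/8*1/4, 7/8 + 1/8*7/8) = [29/32, 63/64)
  'a': [7/8 + 1/8*7/8, 7/8 + 1/8*1/1) = [63/64, 1/1) <- contains code 8191/8192
  emit 'a', narrow to [63/64, 1/1)
Step 3: interval [63/64, 1/1), width = 1/1 - 63/64 = 1/64
  'b': [63/64 + 1/64*0/1, 63/64 + 1/64*1/4) = [63/64, 253/256)
  'd': [63/64 + 1/64*1/4, 63/64 + 1/64*7/8) = [253/256, 511/512)
  'a': [63/64 + 1/64*7/8, 63/64 + 1/64*1/1) = [511/512, 1/1) <- contains code 8191/8192
  emit 'a', narrow to [511/512, 1/1)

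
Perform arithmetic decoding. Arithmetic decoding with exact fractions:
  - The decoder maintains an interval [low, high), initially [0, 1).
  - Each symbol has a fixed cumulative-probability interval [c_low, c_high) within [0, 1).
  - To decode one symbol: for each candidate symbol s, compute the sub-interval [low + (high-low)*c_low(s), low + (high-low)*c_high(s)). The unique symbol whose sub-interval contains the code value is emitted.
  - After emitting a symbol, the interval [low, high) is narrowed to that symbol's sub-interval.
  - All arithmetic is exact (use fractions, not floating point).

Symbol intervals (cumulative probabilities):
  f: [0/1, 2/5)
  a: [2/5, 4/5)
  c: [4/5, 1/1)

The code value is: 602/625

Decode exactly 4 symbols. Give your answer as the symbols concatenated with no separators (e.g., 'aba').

Answer: ccff

Derivation:
Step 1: interval [0/1, 1/1), width = 1/1 - 0/1 = 1/1
  'f': [0/1 + 1/1*0/1, 0/1 + 1/1*2/5) = [0/1, 2/5)
  'a': [0/1 + 1/1*2/5, 0/1 + 1/1*4/5) = [2/5, 4/5)
  'c': [0/1 + 1/1*4/5, 0/1 + 1/1*1/1) = [4/5, 1/1) <- contains code 602/625
  emit 'c', narrow to [4/5, 1/1)
Step 2: interval [4/5, 1/1), width = 1/1 - 4/5 = 1/5
  'f': [4/5 + 1/5*0/1, 4/5 + 1/5*2/5) = [4/5, 22/25)
  'a': [4/5 + 1/5*2/5, 4/5 + 1/5*4/5) = [22/25, 24/25)
  'c': [4/5 + 1/5*4/5, 4/5 + 1/5*1/1) = [24/25, 1/1) <- contains code 602/625
  emit 'c', narrow to [24/25, 1/1)
Step 3: interval [24/25, 1/1), width = 1/1 - 24/25 = 1/25
  'f': [24/25 + 1/25*0/1, 24/25 + 1/25*2/5) = [24/25, 122/125) <- contains code 602/625
  'a': [24/25 + 1/25*2/5, 24/25 + 1/25*4/5) = [122/125, 124/125)
  'c': [24/25 + 1/25*4/5, 24/25 + 1/25*1/1) = [124/125, 1/1)
  emit 'f', narrow to [24/25, 122/125)
Step 4: interval [24/25, 122/125), width = 122/125 - 24/25 = 2/125
  'f': [24/25 + 2/125*0/1, 24/25 + 2/125*2/5) = [24/25, 604/625) <- contains code 602/625
  'a': [24/25 + 2/125*2/5, 24/25 + 2/125*4/5) = [604/625, 608/625)
  'c': [24/25 + 2/125*4/5, 24/25 + 2/125*1/1) = [608/625, 122/125)
  emit 'f', narrow to [24/25, 604/625)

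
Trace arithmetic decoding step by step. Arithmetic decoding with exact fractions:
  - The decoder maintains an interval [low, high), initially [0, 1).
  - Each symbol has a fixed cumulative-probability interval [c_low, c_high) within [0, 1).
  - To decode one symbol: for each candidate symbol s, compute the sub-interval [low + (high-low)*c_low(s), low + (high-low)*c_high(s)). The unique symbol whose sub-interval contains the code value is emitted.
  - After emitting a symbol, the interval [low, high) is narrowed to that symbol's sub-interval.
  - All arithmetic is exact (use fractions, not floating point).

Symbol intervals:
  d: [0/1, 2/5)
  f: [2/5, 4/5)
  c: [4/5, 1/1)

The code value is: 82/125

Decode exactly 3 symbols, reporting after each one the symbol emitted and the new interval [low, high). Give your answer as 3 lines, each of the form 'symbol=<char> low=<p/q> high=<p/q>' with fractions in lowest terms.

Step 1: interval [0/1, 1/1), width = 1/1 - 0/1 = 1/1
  'd': [0/1 + 1/1*0/1, 0/1 + 1/1*2/5) = [0/1, 2/5)
  'f': [0/1 + 1/1*2/5, 0/1 + 1/1*4/5) = [2/5, 4/5) <- contains code 82/125
  'c': [0/1 + 1/1*4/5, 0/1 + 1/1*1/1) = [4/5, 1/1)
  emit 'f', narrow to [2/5, 4/5)
Step 2: interval [2/5, 4/5), width = 4/5 - 2/5 = 2/5
  'd': [2/5 + 2/5*0/1, 2/5 + 2/5*2/5) = [2/5, 14/25)
  'f': [2/5 + 2/5*2/5, 2/5 + 2/5*4/5) = [14/25, 18/25) <- contains code 82/125
  'c': [2/5 + 2/5*4/5, 2/5 + 2/5*1/1) = [18/25, 4/5)
  emit 'f', narrow to [14/25, 18/25)
Step 3: interval [14/25, 18/25), width = 18/25 - 14/25 = 4/25
  'd': [14/25 + 4/25*0/1, 14/25 + 4/25*2/5) = [14/25, 78/125)
  'f': [14/25 + 4/25*2/5, 14/25 + 4/25*4/5) = [78/125, 86/125) <- contains code 82/125
  'c': [14/25 + 4/25*4/5, 14/25 + 4/25*1/1) = [86/125, 18/25)
  emit 'f', narrow to [78/125, 86/125)

Answer: symbol=f low=2/5 high=4/5
symbol=f low=14/25 high=18/25
symbol=f low=78/125 high=86/125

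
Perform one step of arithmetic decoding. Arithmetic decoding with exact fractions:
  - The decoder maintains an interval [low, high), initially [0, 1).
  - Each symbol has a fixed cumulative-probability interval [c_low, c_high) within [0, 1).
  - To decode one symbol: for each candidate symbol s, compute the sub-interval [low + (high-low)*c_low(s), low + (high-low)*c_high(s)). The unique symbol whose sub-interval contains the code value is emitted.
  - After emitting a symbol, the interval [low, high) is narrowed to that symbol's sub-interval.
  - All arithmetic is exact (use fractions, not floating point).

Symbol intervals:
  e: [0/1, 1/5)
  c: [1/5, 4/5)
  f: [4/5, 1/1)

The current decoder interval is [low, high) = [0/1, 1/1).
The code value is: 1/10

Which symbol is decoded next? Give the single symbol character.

Answer: e

Derivation:
Interval width = high − low = 1/1 − 0/1 = 1/1
Scaled code = (code − low) / width = (1/10 − 0/1) / 1/1 = 1/10
  e: [0/1, 1/5) ← scaled code falls here ✓
  c: [1/5, 4/5) 
  f: [4/5, 1/1) 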